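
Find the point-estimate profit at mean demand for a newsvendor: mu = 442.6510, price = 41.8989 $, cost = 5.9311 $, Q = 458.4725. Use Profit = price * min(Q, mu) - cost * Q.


Sales at mu = min(458.4725, 442.6510) = 442.6510
Revenue = 41.8989 * 442.6510 = 18546.5900
Total cost = 5.9311 * 458.4725 = 2719.2462
Profit = 18546.5900 - 2719.2462 = 15827.3437

15827.3437 $


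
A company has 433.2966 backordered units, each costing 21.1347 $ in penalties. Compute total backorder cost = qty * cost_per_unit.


Total = 433.2966 * 21.1347 = 9157.5937

9157.5937 $


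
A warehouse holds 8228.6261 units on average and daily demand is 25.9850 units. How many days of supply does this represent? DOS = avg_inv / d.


DOS = 8228.6261 / 25.9850 = 316.6683

316.6683 days


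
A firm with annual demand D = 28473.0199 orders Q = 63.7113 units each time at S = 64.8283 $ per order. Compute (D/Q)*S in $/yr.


Number of orders = D/Q = 446.9069
Cost = 446.9069 * 64.8283 = 28972.2149

28972.2149 $/yr


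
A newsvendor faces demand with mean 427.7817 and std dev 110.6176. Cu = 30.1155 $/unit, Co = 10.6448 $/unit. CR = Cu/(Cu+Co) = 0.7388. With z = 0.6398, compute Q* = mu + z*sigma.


CR = Cu/(Cu+Co) = 30.1155/(30.1155+10.6448) = 0.7388
z = 0.6398
Q* = 427.7817 + 0.6398 * 110.6176 = 498.5548

498.5548 units


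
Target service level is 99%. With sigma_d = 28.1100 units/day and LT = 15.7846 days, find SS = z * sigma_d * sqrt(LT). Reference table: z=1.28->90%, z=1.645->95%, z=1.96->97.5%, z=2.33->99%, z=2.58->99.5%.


From the table, SL = 99% corresponds to z = 2.33
sqrt(LT) = sqrt(15.7846) = 3.9730
SS = 2.33 * 28.1100 * 3.9730 = 260.2157

260.2157 units


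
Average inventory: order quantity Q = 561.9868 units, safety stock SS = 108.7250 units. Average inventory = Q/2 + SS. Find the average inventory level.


Q/2 = 280.9934
Avg = 280.9934 + 108.7250 = 389.7184

389.7184 units


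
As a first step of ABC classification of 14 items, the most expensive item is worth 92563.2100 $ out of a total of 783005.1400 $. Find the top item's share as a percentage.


Top item = 92563.2100
Total = 783005.1400
Percentage = 92563.2100 / 783005.1400 * 100 = 11.8215

11.8215%


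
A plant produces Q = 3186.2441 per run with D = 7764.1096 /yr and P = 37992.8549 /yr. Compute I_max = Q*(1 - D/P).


D/P = 0.2044
1 - D/P = 0.7956
I_max = 3186.2441 * 0.7956 = 2535.1125

2535.1125 units


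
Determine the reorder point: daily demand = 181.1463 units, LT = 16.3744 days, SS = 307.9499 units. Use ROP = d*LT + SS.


d*LT = 181.1463 * 16.3744 = 2966.1620
ROP = 2966.1620 + 307.9499 = 3274.1119

3274.1119 units


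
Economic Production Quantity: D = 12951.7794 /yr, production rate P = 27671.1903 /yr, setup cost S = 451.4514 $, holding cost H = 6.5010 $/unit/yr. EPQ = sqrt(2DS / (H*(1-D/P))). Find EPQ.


1 - D/P = 1 - 0.4681 = 0.5319
H*(1-D/P) = 3.4581
2DS = 11694197.8852
EPQ = sqrt(3381642.4344) = 1838.9243

1838.9243 units


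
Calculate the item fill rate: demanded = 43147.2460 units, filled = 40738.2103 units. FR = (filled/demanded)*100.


FR = 40738.2103 / 43147.2460 * 100 = 94.4167

94.4167%


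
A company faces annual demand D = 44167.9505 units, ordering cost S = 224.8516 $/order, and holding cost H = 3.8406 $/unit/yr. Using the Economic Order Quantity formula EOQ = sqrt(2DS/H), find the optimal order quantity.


2*D*S = 2 * 44167.9505 * 224.8516 = 19862468.6773
2*D*S/H = 5171709.8051
EOQ = sqrt(5171709.8051) = 2274.1394

2274.1394 units


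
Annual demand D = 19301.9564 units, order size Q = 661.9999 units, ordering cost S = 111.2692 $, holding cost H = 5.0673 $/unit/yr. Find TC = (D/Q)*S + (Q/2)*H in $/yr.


Ordering cost = D*S/Q = 3244.2803
Holding cost = Q*H/2 = 1677.2760
TC = 3244.2803 + 1677.2760 = 4921.5564

4921.5564 $/yr


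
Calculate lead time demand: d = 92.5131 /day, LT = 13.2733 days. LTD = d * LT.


LTD = 92.5131 * 13.2733 = 1227.9541

1227.9541 units


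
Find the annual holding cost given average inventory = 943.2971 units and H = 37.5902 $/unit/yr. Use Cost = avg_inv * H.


Cost = 943.2971 * 37.5902 = 35458.7266

35458.7266 $/yr


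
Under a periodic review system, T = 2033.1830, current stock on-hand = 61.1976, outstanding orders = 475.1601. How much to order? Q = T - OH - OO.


Inventory position = OH + OO = 61.1976 + 475.1601 = 536.3577
Q = 2033.1830 - 536.3577 = 1496.8253

1496.8253 units


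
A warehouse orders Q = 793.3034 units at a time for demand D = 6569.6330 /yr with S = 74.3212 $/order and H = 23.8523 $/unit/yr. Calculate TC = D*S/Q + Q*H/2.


Ordering cost = D*S/Q = 615.4808
Holding cost = Q*H/2 = 9461.0553
TC = 615.4808 + 9461.0553 = 10076.5361

10076.5361 $/yr


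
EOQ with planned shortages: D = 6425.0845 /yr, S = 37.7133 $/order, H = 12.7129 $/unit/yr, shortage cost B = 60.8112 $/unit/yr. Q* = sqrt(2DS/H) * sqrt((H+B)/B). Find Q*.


sqrt(2DS/H) = 195.2448
sqrt((H+B)/B) = 1.0996
Q* = 195.2448 * 1.0996 = 214.6854

214.6854 units


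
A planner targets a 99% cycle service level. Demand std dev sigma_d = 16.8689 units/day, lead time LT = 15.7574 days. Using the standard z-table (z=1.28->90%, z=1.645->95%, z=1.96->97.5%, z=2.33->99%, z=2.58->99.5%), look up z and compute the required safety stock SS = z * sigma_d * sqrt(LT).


From the table, SL = 99% corresponds to z = 2.33
sqrt(LT) = sqrt(15.7574) = 3.9696
SS = 2.33 * 16.8689 * 3.9696 = 156.0217

156.0217 units


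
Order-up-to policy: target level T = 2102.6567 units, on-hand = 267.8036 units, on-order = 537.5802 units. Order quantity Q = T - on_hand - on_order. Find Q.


Inventory position = OH + OO = 267.8036 + 537.5802 = 805.3838
Q = 2102.6567 - 805.3838 = 1297.2729

1297.2729 units


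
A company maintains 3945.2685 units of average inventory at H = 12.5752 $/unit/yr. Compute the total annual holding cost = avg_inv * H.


Cost = 3945.2685 * 12.5752 = 49612.5404

49612.5404 $/yr


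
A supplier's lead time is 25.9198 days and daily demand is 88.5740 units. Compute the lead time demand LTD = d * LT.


LTD = 88.5740 * 25.9198 = 2295.8204

2295.8204 units


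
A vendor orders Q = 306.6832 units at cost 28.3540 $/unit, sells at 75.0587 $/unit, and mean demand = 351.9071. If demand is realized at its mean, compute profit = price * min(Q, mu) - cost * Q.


Sales at mu = min(306.6832, 351.9071) = 306.6832
Revenue = 75.0587 * 306.6832 = 23019.2423
Total cost = 28.3540 * 306.6832 = 8695.6955
Profit = 23019.2423 - 8695.6955 = 14323.5469

14323.5469 $


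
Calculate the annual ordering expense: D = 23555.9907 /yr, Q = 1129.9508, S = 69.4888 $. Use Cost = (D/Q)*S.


Number of orders = D/Q = 20.8469
Cost = 20.8469 * 69.4888 = 1448.6273

1448.6273 $/yr


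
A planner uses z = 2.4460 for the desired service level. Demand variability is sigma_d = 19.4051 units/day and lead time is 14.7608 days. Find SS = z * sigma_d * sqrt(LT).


sqrt(LT) = sqrt(14.7608) = 3.8420
SS = 2.4460 * 19.4051 * 3.8420 = 182.3590

182.3590 units


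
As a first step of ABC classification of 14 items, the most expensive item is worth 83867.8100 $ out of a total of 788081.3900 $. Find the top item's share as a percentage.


Top item = 83867.8100
Total = 788081.3900
Percentage = 83867.8100 / 788081.3900 * 100 = 10.6420

10.6420%


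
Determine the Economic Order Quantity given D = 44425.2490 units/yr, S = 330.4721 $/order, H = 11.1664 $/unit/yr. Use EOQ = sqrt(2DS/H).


2*D*S = 2 * 44425.2490 * 330.4721 = 29362610.6601
2*D*S/H = 2629550.3170
EOQ = sqrt(2629550.3170) = 1621.5888

1621.5888 units


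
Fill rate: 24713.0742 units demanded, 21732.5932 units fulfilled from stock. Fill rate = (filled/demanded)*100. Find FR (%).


FR = 21732.5932 / 24713.0742 * 100 = 87.9397

87.9397%


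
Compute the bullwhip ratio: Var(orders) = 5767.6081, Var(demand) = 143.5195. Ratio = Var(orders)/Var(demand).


BW = 5767.6081 / 143.5195 = 40.1869

40.1869


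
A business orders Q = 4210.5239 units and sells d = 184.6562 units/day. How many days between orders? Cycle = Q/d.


Cycle = 4210.5239 / 184.6562 = 22.8020

22.8020 days


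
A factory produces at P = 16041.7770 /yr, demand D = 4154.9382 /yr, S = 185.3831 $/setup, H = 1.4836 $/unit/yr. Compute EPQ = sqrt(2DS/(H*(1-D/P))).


1 - D/P = 1 - 0.2590 = 0.7410
H*(1-D/P) = 1.0993
2DS = 1540510.6476
EPQ = sqrt(1401309.2262) = 1183.7691

1183.7691 units


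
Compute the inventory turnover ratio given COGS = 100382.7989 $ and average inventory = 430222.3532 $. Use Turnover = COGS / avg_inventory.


Turnover = 100382.7989 / 430222.3532 = 0.2333

0.2333


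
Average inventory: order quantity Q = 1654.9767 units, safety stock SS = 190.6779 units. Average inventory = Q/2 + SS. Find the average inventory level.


Q/2 = 827.4883
Avg = 827.4883 + 190.6779 = 1018.1662

1018.1662 units


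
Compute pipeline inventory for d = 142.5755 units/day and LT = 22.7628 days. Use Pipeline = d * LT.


Pipeline = 142.5755 * 22.7628 = 3245.4176

3245.4176 units


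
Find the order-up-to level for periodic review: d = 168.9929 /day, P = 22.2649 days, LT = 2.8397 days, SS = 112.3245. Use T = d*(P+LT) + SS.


P + LT = 25.1046
d*(P+LT) = 168.9929 * 25.1046 = 4242.4992
T = 4242.4992 + 112.3245 = 4354.8237

4354.8237 units


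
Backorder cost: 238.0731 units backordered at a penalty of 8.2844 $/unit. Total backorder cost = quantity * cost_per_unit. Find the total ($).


Total = 238.0731 * 8.2844 = 1972.2928

1972.2928 $


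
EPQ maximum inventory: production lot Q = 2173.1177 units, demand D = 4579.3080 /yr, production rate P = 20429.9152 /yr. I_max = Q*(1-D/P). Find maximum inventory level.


D/P = 0.2241
1 - D/P = 0.7759
I_max = 2173.1177 * 0.7759 = 1686.0195

1686.0195 units


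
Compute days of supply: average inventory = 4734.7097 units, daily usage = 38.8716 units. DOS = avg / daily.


DOS = 4734.7097 / 38.8716 = 121.8038

121.8038 days


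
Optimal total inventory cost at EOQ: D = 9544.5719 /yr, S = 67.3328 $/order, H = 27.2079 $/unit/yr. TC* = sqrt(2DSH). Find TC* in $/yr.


2*D*S*H = 34971007.7165
TC* = sqrt(34971007.7165) = 5913.6290

5913.6290 $/yr


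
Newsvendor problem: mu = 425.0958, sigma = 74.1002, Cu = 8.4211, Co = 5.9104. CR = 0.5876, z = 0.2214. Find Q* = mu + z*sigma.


CR = Cu/(Cu+Co) = 8.4211/(8.4211+5.9104) = 0.5876
z = 0.2214
Q* = 425.0958 + 0.2214 * 74.1002 = 441.5016

441.5016 units


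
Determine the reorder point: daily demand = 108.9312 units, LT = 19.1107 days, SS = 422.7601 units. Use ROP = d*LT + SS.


d*LT = 108.9312 * 19.1107 = 2081.7515
ROP = 2081.7515 + 422.7601 = 2504.5116

2504.5116 units


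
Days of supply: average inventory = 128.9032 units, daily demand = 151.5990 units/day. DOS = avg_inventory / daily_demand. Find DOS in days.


DOS = 128.9032 / 151.5990 = 0.8503

0.8503 days


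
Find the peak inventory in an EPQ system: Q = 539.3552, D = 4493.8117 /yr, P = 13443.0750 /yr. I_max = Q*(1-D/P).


D/P = 0.3343
1 - D/P = 0.6657
I_max = 539.3552 * 0.6657 = 359.0571

359.0571 units


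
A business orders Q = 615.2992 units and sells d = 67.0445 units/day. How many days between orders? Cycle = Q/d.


Cycle = 615.2992 / 67.0445 = 9.1775

9.1775 days


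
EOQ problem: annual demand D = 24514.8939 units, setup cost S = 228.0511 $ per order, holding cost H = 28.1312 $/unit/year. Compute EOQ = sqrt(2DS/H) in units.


2*D*S = 2 * 24514.8939 * 228.0511 = 11181297.0406
2*D*S/H = 397469.6081
EOQ = sqrt(397469.6081) = 630.4519

630.4519 units


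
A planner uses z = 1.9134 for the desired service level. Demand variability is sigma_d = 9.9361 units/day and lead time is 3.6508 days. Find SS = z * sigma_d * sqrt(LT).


sqrt(LT) = sqrt(3.6508) = 1.9107
SS = 1.9134 * 9.9361 * 1.9107 = 36.3258

36.3258 units


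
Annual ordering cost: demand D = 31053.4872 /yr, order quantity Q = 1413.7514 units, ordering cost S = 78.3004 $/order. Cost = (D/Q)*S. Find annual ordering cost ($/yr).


Number of orders = D/Q = 21.9653
Cost = 21.9653 * 78.3004 = 1719.8925

1719.8925 $/yr


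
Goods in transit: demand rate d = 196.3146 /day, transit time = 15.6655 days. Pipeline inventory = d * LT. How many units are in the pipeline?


Pipeline = 196.3146 * 15.6655 = 3075.3664

3075.3664 units


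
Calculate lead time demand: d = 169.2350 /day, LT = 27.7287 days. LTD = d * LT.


LTD = 169.2350 * 27.7287 = 4692.6665

4692.6665 units


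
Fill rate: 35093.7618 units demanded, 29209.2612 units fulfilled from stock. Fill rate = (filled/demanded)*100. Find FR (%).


FR = 29209.2612 / 35093.7618 * 100 = 83.2321

83.2321%


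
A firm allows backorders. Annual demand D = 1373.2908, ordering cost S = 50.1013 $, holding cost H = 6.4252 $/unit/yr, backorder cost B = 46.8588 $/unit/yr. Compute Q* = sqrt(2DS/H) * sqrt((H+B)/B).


sqrt(2DS/H) = 146.3448
sqrt((H+B)/B) = 1.0664
Q* = 146.3448 * 1.0664 = 156.0559

156.0559 units


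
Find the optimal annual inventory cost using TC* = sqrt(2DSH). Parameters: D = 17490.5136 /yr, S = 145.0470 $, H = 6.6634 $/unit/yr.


2*D*S*H = 33809378.9646
TC* = sqrt(33809378.9646) = 5814.5833

5814.5833 $/yr


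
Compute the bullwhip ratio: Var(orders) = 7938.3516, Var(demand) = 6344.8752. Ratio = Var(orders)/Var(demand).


BW = 7938.3516 / 6344.8752 = 1.2511

1.2511


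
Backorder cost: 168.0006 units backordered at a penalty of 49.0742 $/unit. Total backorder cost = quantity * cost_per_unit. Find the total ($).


Total = 168.0006 * 49.0742 = 8244.4950

8244.4950 $


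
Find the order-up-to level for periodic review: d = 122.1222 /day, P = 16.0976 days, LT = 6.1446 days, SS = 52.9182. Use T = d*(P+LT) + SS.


P + LT = 22.2422
d*(P+LT) = 122.1222 * 22.2422 = 2716.2664
T = 2716.2664 + 52.9182 = 2769.1846

2769.1846 units


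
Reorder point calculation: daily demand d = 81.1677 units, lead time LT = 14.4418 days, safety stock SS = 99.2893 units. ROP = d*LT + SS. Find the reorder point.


d*LT = 81.1677 * 14.4418 = 1172.2077
ROP = 1172.2077 + 99.2893 = 1271.4970

1271.4970 units


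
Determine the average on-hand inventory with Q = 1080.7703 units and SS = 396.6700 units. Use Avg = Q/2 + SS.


Q/2 = 540.3851
Avg = 540.3851 + 396.6700 = 937.0551

937.0551 units


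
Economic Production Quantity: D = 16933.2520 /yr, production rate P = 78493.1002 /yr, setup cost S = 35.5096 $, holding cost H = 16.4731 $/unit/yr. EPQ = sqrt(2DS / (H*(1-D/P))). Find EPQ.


1 - D/P = 1 - 0.2157 = 0.7843
H*(1-D/P) = 12.9194
2DS = 1202586.0104
EPQ = sqrt(93083.9394) = 305.0966

305.0966 units


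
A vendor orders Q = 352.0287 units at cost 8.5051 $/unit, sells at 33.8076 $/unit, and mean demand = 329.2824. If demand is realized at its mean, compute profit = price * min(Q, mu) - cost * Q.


Sales at mu = min(352.0287, 329.2824) = 329.2824
Revenue = 33.8076 * 329.2824 = 11132.2477
Total cost = 8.5051 * 352.0287 = 2994.0393
Profit = 11132.2477 - 2994.0393 = 8138.2084

8138.2084 $


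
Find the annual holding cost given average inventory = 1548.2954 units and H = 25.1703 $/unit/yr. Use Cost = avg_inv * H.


Cost = 1548.2954 * 25.1703 = 38971.0597

38971.0597 $/yr


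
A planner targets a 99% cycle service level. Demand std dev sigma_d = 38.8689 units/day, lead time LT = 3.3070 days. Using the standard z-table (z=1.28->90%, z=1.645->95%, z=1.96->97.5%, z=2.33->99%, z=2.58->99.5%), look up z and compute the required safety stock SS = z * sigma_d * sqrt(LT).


From the table, SL = 99% corresponds to z = 2.33
sqrt(LT) = sqrt(3.3070) = 1.8185
SS = 2.33 * 38.8689 * 1.8185 = 164.6930

164.6930 units


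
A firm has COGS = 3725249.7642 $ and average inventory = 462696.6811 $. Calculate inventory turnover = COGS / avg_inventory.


Turnover = 3725249.7642 / 462696.6811 = 8.0512

8.0512


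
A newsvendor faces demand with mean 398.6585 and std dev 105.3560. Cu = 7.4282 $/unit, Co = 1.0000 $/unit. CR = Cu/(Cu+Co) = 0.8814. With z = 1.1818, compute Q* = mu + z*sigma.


CR = Cu/(Cu+Co) = 7.4282/(7.4282+1.0000) = 0.8814
z = 1.1818
Q* = 398.6585 + 1.1818 * 105.3560 = 523.1682

523.1682 units


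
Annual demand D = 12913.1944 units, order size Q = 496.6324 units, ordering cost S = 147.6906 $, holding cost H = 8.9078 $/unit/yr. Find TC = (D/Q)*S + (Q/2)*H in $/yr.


Ordering cost = D*S/Q = 3840.1792
Holding cost = Q*H/2 = 2211.9510
TC = 3840.1792 + 2211.9510 = 6052.1303

6052.1303 $/yr


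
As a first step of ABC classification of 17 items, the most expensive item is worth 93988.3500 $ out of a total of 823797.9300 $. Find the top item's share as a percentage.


Top item = 93988.3500
Total = 823797.9300
Percentage = 93988.3500 / 823797.9300 * 100 = 11.4092

11.4092%


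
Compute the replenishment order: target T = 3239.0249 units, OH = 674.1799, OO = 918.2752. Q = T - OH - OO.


Inventory position = OH + OO = 674.1799 + 918.2752 = 1592.4551
Q = 3239.0249 - 1592.4551 = 1646.5698

1646.5698 units


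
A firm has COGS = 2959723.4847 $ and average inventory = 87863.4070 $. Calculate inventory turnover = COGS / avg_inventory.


Turnover = 2959723.4847 / 87863.4070 = 33.6855

33.6855


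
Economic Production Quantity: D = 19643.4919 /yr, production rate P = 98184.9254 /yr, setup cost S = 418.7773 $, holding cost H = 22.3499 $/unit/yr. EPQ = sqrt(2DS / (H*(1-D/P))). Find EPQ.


1 - D/P = 1 - 0.2001 = 0.7999
H*(1-D/P) = 17.8784
2DS = 16452497.0009
EPQ = sqrt(920242.3735) = 959.2926

959.2926 units


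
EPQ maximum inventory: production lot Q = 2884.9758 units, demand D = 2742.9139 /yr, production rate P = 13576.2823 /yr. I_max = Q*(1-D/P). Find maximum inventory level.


D/P = 0.2020
1 - D/P = 0.7980
I_max = 2884.9758 * 0.7980 = 2302.1034

2302.1034 units


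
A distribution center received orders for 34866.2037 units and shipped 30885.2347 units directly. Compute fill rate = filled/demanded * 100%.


FR = 30885.2347 / 34866.2037 * 100 = 88.5822

88.5822%


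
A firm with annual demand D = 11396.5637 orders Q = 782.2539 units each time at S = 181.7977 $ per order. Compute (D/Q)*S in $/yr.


Number of orders = D/Q = 14.5689
Cost = 14.5689 * 181.7977 = 2648.5890

2648.5890 $/yr


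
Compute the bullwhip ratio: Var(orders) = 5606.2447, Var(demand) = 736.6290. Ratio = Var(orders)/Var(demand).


BW = 5606.2447 / 736.6290 = 7.6107

7.6107


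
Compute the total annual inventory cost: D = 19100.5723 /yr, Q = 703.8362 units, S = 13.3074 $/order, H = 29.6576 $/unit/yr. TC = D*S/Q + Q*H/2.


Ordering cost = D*S/Q = 361.1337
Holding cost = Q*H/2 = 10437.0462
TC = 361.1337 + 10437.0462 = 10798.1799

10798.1799 $/yr


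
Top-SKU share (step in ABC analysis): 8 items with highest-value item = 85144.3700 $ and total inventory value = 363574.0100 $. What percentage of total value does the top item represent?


Top item = 85144.3700
Total = 363574.0100
Percentage = 85144.3700 / 363574.0100 * 100 = 23.4187

23.4187%


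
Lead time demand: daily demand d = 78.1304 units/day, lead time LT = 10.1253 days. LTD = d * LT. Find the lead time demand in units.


LTD = 78.1304 * 10.1253 = 791.0937

791.0937 units


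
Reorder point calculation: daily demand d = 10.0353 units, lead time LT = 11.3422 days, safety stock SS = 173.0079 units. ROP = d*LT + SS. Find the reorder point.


d*LT = 10.0353 * 11.3422 = 113.8224
ROP = 113.8224 + 173.0079 = 286.8303

286.8303 units


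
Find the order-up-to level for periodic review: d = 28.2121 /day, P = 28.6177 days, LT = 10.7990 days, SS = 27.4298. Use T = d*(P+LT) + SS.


P + LT = 39.4167
d*(P+LT) = 28.2121 * 39.4167 = 1112.0279
T = 1112.0279 + 27.4298 = 1139.4577

1139.4577 units


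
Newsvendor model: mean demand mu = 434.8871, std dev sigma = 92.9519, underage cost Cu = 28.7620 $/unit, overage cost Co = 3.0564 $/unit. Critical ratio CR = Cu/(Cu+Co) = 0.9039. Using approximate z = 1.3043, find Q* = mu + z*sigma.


CR = Cu/(Cu+Co) = 28.7620/(28.7620+3.0564) = 0.9039
z = 1.3043
Q* = 434.8871 + 1.3043 * 92.9519 = 556.1243

556.1243 units


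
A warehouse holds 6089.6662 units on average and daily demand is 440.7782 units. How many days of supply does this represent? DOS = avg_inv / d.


DOS = 6089.6662 / 440.7782 = 13.8157

13.8157 days


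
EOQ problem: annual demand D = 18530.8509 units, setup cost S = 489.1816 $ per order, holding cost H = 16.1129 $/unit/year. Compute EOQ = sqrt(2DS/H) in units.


2*D*S = 2 * 18530.8509 * 489.1816 = 18129902.5852
2*D*S/H = 1125179.3647
EOQ = sqrt(1125179.3647) = 1060.7447

1060.7447 units


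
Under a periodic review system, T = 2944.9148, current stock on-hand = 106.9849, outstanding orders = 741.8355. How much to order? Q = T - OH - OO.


Inventory position = OH + OO = 106.9849 + 741.8355 = 848.8204
Q = 2944.9148 - 848.8204 = 2096.0944

2096.0944 units


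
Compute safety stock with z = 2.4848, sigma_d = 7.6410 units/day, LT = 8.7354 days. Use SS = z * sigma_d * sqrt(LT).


sqrt(LT) = sqrt(8.7354) = 2.9556
SS = 2.4848 * 7.6410 * 2.9556 = 56.1155

56.1155 units


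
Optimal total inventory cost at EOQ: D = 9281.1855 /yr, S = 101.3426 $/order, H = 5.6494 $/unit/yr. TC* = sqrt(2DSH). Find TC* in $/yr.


2*D*S*H = 10627419.3117
TC* = sqrt(10627419.3117) = 3259.9723

3259.9723 $/yr


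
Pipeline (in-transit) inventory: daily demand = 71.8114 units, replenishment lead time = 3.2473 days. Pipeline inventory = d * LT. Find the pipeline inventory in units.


Pipeline = 71.8114 * 3.2473 = 233.1932

233.1932 units


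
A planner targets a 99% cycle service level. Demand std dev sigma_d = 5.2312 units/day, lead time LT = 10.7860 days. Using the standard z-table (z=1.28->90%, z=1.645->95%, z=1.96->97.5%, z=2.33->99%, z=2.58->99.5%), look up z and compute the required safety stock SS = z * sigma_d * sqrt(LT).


From the table, SL = 99% corresponds to z = 2.33
sqrt(LT) = sqrt(10.7860) = 3.2842
SS = 2.33 * 5.2312 * 3.2842 = 40.0302

40.0302 units


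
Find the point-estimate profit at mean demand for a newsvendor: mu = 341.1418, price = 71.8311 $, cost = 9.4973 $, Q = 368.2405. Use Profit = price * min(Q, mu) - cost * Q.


Sales at mu = min(368.2405, 341.1418) = 341.1418
Revenue = 71.8311 * 341.1418 = 24504.5907
Total cost = 9.4973 * 368.2405 = 3497.2905
Profit = 24504.5907 - 3497.2905 = 21007.3002

21007.3002 $


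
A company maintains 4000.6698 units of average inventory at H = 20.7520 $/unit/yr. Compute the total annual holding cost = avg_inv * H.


Cost = 4000.6698 * 20.7520 = 83021.8997

83021.8997 $/yr


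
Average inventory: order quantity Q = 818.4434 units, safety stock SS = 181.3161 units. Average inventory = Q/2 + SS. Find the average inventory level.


Q/2 = 409.2217
Avg = 409.2217 + 181.3161 = 590.5378

590.5378 units


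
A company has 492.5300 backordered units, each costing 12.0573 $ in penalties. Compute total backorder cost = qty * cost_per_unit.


Total = 492.5300 * 12.0573 = 5938.5820

5938.5820 $


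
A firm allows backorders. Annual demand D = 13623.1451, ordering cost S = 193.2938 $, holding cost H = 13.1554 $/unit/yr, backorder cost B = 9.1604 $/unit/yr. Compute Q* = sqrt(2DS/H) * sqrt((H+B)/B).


sqrt(2DS/H) = 632.7186
sqrt((H+B)/B) = 1.5608
Q* = 632.7186 * 1.5608 = 987.5512

987.5512 units


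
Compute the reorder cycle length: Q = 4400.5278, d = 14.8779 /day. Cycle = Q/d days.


Cycle = 4400.5278 / 14.8779 = 295.7761

295.7761 days


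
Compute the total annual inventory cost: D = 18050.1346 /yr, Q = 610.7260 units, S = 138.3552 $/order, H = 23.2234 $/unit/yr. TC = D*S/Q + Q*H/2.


Ordering cost = D*S/Q = 4089.1169
Holding cost = Q*H/2 = 7091.5671
TC = 4089.1169 + 7091.5671 = 11180.6840

11180.6840 $/yr


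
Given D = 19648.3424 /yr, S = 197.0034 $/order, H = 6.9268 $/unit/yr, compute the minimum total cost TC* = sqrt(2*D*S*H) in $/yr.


2*D*S*H = 53624379.9066
TC* = sqrt(53624379.9066) = 7322.8669

7322.8669 $/yr


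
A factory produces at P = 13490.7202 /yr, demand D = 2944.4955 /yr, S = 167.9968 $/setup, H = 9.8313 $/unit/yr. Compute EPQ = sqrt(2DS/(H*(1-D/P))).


1 - D/P = 1 - 0.2183 = 0.7817
H*(1-D/P) = 7.6855
2DS = 989331.6432
EPQ = sqrt(128726.8275) = 358.7852

358.7852 units


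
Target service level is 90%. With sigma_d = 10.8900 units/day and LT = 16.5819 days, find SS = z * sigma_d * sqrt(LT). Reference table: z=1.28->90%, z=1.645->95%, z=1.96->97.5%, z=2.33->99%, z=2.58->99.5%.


From the table, SL = 90% corresponds to z = 1.28
sqrt(LT) = sqrt(16.5819) = 4.0721
SS = 1.28 * 10.8900 * 4.0721 = 56.7616

56.7616 units


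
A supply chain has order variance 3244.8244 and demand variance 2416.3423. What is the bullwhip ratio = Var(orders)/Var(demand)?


BW = 3244.8244 / 2416.3423 = 1.3429

1.3429


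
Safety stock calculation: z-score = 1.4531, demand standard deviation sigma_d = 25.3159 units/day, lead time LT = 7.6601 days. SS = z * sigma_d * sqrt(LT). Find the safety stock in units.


sqrt(LT) = sqrt(7.6601) = 2.7677
SS = 1.4531 * 25.3159 * 2.7677 = 101.8137

101.8137 units


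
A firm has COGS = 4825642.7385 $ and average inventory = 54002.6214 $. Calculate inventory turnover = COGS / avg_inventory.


Turnover = 4825642.7385 / 54002.6214 = 89.3594

89.3594


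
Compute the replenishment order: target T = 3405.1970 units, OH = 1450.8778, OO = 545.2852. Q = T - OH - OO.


Inventory position = OH + OO = 1450.8778 + 545.2852 = 1996.1630
Q = 3405.1970 - 1996.1630 = 1409.0340

1409.0340 units


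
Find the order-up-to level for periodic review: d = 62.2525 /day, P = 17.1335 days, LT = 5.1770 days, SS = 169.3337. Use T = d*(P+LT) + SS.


P + LT = 22.3105
d*(P+LT) = 62.2525 * 22.3105 = 1388.8844
T = 1388.8844 + 169.3337 = 1558.2181

1558.2181 units


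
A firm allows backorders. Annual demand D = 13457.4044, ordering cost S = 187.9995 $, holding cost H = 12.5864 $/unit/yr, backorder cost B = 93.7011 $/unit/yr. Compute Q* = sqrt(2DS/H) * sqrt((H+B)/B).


sqrt(2DS/H) = 634.0496
sqrt((H+B)/B) = 1.0650
Q* = 634.0496 * 1.0650 = 675.2926

675.2926 units


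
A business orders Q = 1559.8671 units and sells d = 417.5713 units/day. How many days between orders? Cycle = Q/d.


Cycle = 1559.8671 / 417.5713 = 3.7356

3.7356 days


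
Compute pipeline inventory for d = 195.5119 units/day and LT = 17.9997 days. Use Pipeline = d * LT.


Pipeline = 195.5119 * 17.9997 = 3519.1555

3519.1555 units


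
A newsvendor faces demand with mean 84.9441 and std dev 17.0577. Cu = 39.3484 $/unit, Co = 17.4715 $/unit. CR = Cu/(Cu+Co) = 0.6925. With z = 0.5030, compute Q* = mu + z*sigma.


CR = Cu/(Cu+Co) = 39.3484/(39.3484+17.4715) = 0.6925
z = 0.5030
Q* = 84.9441 + 0.5030 * 17.0577 = 93.5241

93.5241 units


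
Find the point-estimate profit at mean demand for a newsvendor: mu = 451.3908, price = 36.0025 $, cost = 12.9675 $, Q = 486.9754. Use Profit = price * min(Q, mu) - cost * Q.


Sales at mu = min(486.9754, 451.3908) = 451.3908
Revenue = 36.0025 * 451.3908 = 16251.1973
Total cost = 12.9675 * 486.9754 = 6314.8535
Profit = 16251.1973 - 6314.8535 = 9936.3438

9936.3438 $


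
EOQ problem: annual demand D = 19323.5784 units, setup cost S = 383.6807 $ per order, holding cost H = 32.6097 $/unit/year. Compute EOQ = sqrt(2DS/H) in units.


2*D*S = 2 * 19323.5784 * 383.6807 = 14828168.1740
2*D*S/H = 454716.4854
EOQ = sqrt(454716.4854) = 674.3267

674.3267 units


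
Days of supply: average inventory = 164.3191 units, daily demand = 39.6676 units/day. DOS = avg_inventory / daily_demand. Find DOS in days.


DOS = 164.3191 / 39.6676 = 4.1424

4.1424 days


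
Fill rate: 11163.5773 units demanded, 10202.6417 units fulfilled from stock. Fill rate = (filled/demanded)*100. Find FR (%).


FR = 10202.6417 / 11163.5773 * 100 = 91.3922

91.3922%


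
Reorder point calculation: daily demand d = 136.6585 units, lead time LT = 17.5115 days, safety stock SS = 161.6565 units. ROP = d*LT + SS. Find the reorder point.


d*LT = 136.6585 * 17.5115 = 2393.0953
ROP = 2393.0953 + 161.6565 = 2554.7518

2554.7518 units


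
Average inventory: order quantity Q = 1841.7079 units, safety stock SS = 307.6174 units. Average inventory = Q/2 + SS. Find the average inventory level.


Q/2 = 920.8540
Avg = 920.8540 + 307.6174 = 1228.4714

1228.4714 units


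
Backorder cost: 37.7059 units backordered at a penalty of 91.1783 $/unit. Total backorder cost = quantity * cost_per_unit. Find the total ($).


Total = 37.7059 * 91.1783 = 3437.9599

3437.9599 $


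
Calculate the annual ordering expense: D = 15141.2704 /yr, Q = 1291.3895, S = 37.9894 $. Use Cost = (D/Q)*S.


Number of orders = D/Q = 11.7248
Cost = 11.7248 * 37.9894 = 445.4177

445.4177 $/yr


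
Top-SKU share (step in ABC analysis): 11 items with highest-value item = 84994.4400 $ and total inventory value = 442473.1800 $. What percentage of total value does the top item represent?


Top item = 84994.4400
Total = 442473.1800
Percentage = 84994.4400 / 442473.1800 * 100 = 19.2089

19.2089%


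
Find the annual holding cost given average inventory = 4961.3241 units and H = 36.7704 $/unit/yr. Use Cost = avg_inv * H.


Cost = 4961.3241 * 36.7704 = 182429.8717

182429.8717 $/yr


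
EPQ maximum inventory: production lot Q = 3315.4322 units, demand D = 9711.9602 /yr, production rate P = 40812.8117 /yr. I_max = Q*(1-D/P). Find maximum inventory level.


D/P = 0.2380
1 - D/P = 0.7620
I_max = 3315.4322 * 0.7620 = 2526.4803

2526.4803 units


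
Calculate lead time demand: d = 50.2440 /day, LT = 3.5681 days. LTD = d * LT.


LTD = 50.2440 * 3.5681 = 179.2756

179.2756 units


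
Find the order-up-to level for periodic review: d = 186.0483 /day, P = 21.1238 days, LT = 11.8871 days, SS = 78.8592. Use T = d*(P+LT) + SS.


P + LT = 33.0109
d*(P+LT) = 186.0483 * 33.0109 = 6141.6218
T = 6141.6218 + 78.8592 = 6220.4810

6220.4810 units


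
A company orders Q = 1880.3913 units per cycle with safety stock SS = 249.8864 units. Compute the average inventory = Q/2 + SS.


Q/2 = 940.1957
Avg = 940.1957 + 249.8864 = 1190.0820

1190.0820 units


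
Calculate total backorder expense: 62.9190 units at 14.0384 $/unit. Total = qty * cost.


Total = 62.9190 * 14.0384 = 883.2821

883.2821 $


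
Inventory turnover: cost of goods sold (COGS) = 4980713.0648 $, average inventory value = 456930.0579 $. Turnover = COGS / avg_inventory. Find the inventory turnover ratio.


Turnover = 4980713.0648 / 456930.0579 = 10.9004

10.9004


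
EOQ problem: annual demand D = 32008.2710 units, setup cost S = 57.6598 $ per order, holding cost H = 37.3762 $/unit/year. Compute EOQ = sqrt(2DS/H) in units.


2*D*S = 2 * 32008.2710 * 57.6598 = 3691181.0084
2*D*S/H = 98757.5251
EOQ = sqrt(98757.5251) = 314.2571

314.2571 units


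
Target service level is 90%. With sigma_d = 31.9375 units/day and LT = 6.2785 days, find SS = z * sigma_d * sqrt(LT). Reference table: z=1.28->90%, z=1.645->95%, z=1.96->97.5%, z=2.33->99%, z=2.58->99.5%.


From the table, SL = 90% corresponds to z = 1.28
sqrt(LT) = sqrt(6.2785) = 2.5057
SS = 1.28 * 31.9375 * 2.5057 = 102.4328

102.4328 units


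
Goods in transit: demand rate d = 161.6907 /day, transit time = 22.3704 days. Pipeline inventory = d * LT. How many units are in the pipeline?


Pipeline = 161.6907 * 22.3704 = 3617.0856

3617.0856 units


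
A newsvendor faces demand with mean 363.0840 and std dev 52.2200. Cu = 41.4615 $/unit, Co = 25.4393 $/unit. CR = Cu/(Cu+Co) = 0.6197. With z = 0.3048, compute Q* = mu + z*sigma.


CR = Cu/(Cu+Co) = 41.4615/(41.4615+25.4393) = 0.6197
z = 0.3048
Q* = 363.0840 + 0.3048 * 52.2200 = 379.0007

379.0007 units


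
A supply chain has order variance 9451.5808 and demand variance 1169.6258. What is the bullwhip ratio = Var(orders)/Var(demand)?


BW = 9451.5808 / 1169.6258 = 8.0809

8.0809


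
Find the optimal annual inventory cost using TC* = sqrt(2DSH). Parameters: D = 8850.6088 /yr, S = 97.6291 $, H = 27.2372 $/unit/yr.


2*D*S*H = 47070074.5815
TC* = sqrt(47070074.5815) = 6860.7634

6860.7634 $/yr


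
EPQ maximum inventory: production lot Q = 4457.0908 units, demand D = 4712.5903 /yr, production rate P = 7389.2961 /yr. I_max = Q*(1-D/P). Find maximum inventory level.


D/P = 0.6378
1 - D/P = 0.3622
I_max = 4457.0908 * 0.3622 = 1614.5409

1614.5409 units


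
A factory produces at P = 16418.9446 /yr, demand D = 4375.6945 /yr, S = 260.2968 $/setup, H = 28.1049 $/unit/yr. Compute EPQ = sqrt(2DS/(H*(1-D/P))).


1 - D/P = 1 - 0.2665 = 0.7335
H*(1-D/P) = 20.6149
2DS = 2277958.5523
EPQ = sqrt(110500.7703) = 332.4166

332.4166 units


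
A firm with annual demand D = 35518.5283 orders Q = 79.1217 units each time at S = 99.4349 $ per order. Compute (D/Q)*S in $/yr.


Number of orders = D/Q = 448.9101
Cost = 448.9101 * 99.4349 = 44637.3284

44637.3284 $/yr


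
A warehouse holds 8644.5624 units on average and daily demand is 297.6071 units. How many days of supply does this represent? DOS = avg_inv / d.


DOS = 8644.5624 / 297.6071 = 29.0469

29.0469 days


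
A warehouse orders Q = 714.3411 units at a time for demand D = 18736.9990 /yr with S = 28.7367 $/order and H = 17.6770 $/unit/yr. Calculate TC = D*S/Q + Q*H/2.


Ordering cost = D*S/Q = 753.7569
Holding cost = Q*H/2 = 6313.7038
TC = 753.7569 + 6313.7038 = 7067.4607

7067.4607 $/yr


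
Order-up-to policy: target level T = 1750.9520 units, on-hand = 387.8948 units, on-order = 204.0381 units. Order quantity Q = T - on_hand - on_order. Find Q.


Inventory position = OH + OO = 387.8948 + 204.0381 = 591.9329
Q = 1750.9520 - 591.9329 = 1159.0191

1159.0191 units


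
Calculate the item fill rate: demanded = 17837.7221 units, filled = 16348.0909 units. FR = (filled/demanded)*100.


FR = 16348.0909 / 17837.7221 * 100 = 91.6490

91.6490%


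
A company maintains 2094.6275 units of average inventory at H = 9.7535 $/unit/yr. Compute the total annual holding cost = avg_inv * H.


Cost = 2094.6275 * 9.7535 = 20429.9493

20429.9493 $/yr


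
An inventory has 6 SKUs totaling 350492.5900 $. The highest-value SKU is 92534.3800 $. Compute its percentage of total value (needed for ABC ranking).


Top item = 92534.3800
Total = 350492.5900
Percentage = 92534.3800 / 350492.5900 * 100 = 26.4012

26.4012%


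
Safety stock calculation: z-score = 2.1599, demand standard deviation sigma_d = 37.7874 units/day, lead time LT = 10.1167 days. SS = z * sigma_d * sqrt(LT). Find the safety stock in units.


sqrt(LT) = sqrt(10.1167) = 3.1807
SS = 2.1599 * 37.7874 * 3.1807 = 259.5973

259.5973 units


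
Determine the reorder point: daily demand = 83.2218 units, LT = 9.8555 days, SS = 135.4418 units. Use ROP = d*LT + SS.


d*LT = 83.2218 * 9.8555 = 820.1924
ROP = 820.1924 + 135.4418 = 955.6342

955.6342 units


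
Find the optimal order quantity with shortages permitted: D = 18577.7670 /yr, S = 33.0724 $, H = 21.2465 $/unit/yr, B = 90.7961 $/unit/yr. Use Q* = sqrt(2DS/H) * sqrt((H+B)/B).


sqrt(2DS/H) = 240.4922
sqrt((H+B)/B) = 1.1109
Q* = 240.4922 * 1.1109 = 267.1523

267.1523 units


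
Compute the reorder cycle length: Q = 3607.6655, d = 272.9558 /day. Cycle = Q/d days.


Cycle = 3607.6655 / 272.9558 = 13.2170

13.2170 days


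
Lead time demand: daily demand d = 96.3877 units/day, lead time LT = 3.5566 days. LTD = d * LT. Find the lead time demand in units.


LTD = 96.3877 * 3.5566 = 342.8125

342.8125 units


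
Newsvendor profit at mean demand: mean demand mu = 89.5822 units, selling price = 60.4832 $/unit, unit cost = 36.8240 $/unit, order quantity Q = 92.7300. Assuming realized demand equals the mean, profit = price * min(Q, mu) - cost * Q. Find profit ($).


Sales at mu = min(92.7300, 89.5822) = 89.5822
Revenue = 60.4832 * 89.5822 = 5418.2181
Total cost = 36.8240 * 92.7300 = 3414.6895
Profit = 5418.2181 - 3414.6895 = 2003.5286

2003.5286 $


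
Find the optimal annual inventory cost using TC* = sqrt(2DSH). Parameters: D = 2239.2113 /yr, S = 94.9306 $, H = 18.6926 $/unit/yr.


2*D*S*H = 7946959.7105
TC* = sqrt(7946959.7105) = 2819.0352

2819.0352 $/yr


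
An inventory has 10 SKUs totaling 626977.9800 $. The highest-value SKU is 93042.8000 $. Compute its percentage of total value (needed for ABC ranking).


Top item = 93042.8000
Total = 626977.9800
Percentage = 93042.8000 / 626977.9800 * 100 = 14.8399

14.8399%


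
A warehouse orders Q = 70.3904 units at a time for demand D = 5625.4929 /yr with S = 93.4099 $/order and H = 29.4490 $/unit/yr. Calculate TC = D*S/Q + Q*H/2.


Ordering cost = D*S/Q = 7465.1761
Holding cost = Q*H/2 = 1036.4634
TC = 7465.1761 + 1036.4634 = 8501.6395

8501.6395 $/yr


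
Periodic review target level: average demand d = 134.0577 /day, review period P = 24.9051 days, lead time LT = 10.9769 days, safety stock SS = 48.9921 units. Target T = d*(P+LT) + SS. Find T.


P + LT = 35.8820
d*(P+LT) = 134.0577 * 35.8820 = 4810.2584
T = 4810.2584 + 48.9921 = 4859.2505

4859.2505 units


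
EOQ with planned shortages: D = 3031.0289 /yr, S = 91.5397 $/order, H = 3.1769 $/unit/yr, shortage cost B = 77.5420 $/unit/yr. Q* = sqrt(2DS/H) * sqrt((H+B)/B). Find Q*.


sqrt(2DS/H) = 417.9391
sqrt((H+B)/B) = 1.0203
Q* = 417.9391 * 1.0203 = 426.4147

426.4147 units


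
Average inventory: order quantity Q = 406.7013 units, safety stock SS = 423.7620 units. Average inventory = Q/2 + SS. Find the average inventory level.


Q/2 = 203.3507
Avg = 203.3507 + 423.7620 = 627.1127

627.1127 units


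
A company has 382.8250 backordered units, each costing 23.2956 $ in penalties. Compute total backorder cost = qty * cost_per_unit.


Total = 382.8250 * 23.2956 = 8918.1381

8918.1381 $


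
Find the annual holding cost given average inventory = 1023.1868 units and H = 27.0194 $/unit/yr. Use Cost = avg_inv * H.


Cost = 1023.1868 * 27.0194 = 27645.8934

27645.8934 $/yr


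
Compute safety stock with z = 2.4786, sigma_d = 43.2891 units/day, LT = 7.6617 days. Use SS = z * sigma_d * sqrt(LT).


sqrt(LT) = sqrt(7.6617) = 2.7680
SS = 2.4786 * 43.2891 * 2.7680 = 296.9939

296.9939 units


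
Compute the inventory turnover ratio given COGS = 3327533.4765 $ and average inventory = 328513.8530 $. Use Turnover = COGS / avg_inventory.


Turnover = 3327533.4765 / 328513.8530 = 10.1291

10.1291


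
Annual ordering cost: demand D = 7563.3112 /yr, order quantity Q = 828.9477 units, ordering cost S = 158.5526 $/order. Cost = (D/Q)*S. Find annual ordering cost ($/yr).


Number of orders = D/Q = 9.1240
Cost = 9.1240 * 158.5526 = 1446.6325

1446.6325 $/yr


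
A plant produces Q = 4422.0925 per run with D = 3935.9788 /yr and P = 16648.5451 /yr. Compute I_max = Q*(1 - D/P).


D/P = 0.2364
1 - D/P = 0.7636
I_max = 4422.0925 * 0.7636 = 3376.6400

3376.6400 units


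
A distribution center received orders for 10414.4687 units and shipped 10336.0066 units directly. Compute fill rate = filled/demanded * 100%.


FR = 10336.0066 / 10414.4687 * 100 = 99.2466

99.2466%


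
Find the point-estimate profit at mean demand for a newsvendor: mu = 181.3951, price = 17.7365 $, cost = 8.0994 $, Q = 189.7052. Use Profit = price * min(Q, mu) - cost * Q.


Sales at mu = min(189.7052, 181.3951) = 181.3951
Revenue = 17.7365 * 181.3951 = 3217.3142
Total cost = 8.0994 * 189.7052 = 1536.4983
Profit = 3217.3142 - 1536.4983 = 1680.8159

1680.8159 $


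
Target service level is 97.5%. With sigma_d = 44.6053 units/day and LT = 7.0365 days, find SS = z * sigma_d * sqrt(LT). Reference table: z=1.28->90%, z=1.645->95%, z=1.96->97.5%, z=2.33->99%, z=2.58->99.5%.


From the table, SL = 97.5% corresponds to z = 1.96
sqrt(LT) = sqrt(7.0365) = 2.6526
SS = 1.96 * 44.6053 * 2.6526 = 231.9108

231.9108 units


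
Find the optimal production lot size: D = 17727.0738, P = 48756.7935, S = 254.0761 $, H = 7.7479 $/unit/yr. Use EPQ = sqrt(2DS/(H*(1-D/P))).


1 - D/P = 1 - 0.3636 = 0.6364
H*(1-D/P) = 4.9309
2DS = 9008051.5510
EPQ = sqrt(1826855.2603) = 1351.6121

1351.6121 units
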